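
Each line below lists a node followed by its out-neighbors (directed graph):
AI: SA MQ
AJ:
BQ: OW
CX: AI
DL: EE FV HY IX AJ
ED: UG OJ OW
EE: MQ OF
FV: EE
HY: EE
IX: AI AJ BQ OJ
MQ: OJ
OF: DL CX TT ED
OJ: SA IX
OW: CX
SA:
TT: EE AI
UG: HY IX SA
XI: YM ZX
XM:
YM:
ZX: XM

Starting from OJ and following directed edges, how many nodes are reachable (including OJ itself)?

9

BFS from OJ visits: OJ, SA, IX, AI, AJ, BQ, MQ, OW, CX
Reachable nodes: 9 of 21 total.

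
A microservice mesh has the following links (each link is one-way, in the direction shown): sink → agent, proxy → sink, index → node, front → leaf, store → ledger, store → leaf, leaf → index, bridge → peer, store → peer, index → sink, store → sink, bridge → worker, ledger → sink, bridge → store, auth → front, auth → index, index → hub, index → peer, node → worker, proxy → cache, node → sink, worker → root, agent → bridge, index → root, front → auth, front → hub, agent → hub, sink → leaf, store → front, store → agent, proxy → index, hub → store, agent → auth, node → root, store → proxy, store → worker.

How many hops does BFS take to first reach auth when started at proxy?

Level 0: proxy
Level 1: cache, index, sink
Level 2: agent, hub, leaf, node, peer, root
Level 3: auth, bridge, store, worker
Level 4: front, ledger
auth first appears at level 3.

3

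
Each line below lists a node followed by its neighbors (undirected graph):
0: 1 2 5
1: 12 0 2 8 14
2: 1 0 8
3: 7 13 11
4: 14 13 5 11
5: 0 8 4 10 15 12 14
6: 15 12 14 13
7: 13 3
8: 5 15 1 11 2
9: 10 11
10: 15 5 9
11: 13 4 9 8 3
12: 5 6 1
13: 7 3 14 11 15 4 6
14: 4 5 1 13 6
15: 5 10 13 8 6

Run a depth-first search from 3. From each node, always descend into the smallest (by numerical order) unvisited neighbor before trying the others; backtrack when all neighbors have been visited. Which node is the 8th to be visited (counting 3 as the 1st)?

2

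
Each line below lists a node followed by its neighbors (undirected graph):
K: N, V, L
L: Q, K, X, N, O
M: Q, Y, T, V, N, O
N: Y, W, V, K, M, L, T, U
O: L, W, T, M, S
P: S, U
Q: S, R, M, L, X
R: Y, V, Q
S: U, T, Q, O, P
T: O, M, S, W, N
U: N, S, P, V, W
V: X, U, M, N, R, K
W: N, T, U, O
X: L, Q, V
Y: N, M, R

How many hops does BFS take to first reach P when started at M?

3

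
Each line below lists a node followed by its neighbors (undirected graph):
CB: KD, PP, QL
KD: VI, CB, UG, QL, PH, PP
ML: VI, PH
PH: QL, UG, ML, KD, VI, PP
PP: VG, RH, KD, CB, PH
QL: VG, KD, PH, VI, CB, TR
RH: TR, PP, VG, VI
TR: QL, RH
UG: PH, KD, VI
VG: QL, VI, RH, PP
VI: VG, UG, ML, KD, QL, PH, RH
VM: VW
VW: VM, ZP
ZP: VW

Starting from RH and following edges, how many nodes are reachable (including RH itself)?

BFS from RH visits: RH, PP, TR, VG, VI, CB, KD, PH, QL, ML, UG
Reachable nodes: 11 of 14 total.

11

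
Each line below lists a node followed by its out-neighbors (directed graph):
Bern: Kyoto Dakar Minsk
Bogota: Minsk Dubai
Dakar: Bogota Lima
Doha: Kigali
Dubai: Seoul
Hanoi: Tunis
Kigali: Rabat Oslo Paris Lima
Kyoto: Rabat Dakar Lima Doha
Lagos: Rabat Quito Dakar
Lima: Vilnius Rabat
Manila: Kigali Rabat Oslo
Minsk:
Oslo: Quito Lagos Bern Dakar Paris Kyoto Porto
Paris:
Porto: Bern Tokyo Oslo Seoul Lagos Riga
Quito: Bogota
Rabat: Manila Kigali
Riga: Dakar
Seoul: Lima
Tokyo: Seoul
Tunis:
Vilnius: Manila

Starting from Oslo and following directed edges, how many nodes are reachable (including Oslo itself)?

BFS from Oslo visits: Oslo, Quito, Lagos, Bern, Dakar, Paris, Kyoto, Porto, Bogota, Rabat, Minsk, Lima, Doha, Tokyo, Seoul, Riga, Dubai, Manila, Kigali, Vilnius
Reachable nodes: 20 of 22 total.

20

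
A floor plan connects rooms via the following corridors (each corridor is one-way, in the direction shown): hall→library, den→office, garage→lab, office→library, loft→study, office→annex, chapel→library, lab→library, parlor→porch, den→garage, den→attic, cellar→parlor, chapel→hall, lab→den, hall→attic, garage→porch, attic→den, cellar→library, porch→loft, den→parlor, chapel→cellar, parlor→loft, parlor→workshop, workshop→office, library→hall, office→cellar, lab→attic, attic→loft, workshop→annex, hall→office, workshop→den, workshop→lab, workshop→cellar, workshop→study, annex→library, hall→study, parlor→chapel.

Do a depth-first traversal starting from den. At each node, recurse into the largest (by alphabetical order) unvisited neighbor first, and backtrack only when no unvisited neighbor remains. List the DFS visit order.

den -> parlor -> workshop -> study -> office -> library -> hall -> attic -> loft -> cellar -> annex -> lab -> porch -> chapel -> garage

Visit den
den → parlor
parlor → workshop
workshop → study
workshop → office
office → library
library → hall
hall → attic
attic → loft
office → cellar
office → annex
workshop → lab
parlor → porch
parlor → chapel
den → garage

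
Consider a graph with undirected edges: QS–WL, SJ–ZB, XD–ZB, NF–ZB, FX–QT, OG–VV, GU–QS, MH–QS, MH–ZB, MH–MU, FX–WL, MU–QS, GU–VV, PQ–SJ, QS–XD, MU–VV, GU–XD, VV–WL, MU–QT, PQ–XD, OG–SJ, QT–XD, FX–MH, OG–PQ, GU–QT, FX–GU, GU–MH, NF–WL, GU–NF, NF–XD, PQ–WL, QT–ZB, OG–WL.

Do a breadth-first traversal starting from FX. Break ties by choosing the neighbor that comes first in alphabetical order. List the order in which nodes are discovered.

FX GU MH QT WL NF QS VV XD MU ZB OG PQ SJ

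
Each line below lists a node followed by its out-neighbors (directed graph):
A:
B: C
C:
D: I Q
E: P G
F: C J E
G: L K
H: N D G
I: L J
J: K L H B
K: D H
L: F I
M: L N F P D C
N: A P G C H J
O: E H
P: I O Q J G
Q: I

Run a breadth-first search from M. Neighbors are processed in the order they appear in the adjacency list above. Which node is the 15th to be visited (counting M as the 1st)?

Q

Visit M; enqueue L, N, F, P, D, C → queue [L, N, F, P, D, C]
Visit L; enqueue I → queue [N, F, P, D, C, I]
Visit N; enqueue A, G, H, J → queue [F, P, D, C, I, A, G, H, J]
Visit F; enqueue E → queue [P, D, C, I, A, G, H, J, E]
Visit P; enqueue O, Q → queue [D, C, I, A, G, H, J, E, O, Q]
Visit D → queue [C, I, A, G, H, J, E, O, Q]
Visit C → queue [I, A, G, H, J, E, O, Q]
Visit I → queue [A, G, H, J, E, O, Q]
Visit A → queue [G, H, J, E, O, Q]
Visit G; enqueue K → queue [H, J, E, O, Q, K]
Visit H → queue [J, E, O, Q, K]
Visit J; enqueue B → queue [E, O, Q, K, B]
Visit E → queue [O, Q, K, B]
Visit O → queue [Q, K, B]
Visit Q → queue [K, B]
Visit K → queue [B]
Visit B → queue []

Visit order: M, L, N, F, P, D, C, I, A, G, H, J, E, O, Q, K, B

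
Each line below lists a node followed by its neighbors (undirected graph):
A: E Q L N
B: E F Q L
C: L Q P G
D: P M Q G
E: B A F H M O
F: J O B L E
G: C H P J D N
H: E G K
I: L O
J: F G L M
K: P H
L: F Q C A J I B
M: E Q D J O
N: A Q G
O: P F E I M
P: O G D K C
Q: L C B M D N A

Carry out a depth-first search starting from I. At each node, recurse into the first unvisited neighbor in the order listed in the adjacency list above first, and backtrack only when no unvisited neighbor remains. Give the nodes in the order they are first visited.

Visit I
I → L
L → F
F → J
J → G
G → C
C → Q
Q → B
B → E
E → A
A → N
E → H
H → K
K → P
P → O
O → M
M → D

I L F J G C Q B E A N H K P O M D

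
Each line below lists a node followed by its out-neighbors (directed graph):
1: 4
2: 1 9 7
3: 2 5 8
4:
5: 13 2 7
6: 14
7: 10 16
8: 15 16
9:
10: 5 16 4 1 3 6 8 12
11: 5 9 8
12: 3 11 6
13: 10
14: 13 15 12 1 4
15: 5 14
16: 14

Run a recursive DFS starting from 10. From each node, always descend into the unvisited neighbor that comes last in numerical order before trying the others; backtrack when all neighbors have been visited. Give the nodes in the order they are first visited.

Visit 10
10 → 16
16 → 14
14 → 15
15 → 5
5 → 13
5 → 7
5 → 2
2 → 9
2 → 1
1 → 4
14 → 12
12 → 11
11 → 8
12 → 6
12 → 3

10 → 16 → 14 → 15 → 5 → 13 → 7 → 2 → 9 → 1 → 4 → 12 → 11 → 8 → 6 → 3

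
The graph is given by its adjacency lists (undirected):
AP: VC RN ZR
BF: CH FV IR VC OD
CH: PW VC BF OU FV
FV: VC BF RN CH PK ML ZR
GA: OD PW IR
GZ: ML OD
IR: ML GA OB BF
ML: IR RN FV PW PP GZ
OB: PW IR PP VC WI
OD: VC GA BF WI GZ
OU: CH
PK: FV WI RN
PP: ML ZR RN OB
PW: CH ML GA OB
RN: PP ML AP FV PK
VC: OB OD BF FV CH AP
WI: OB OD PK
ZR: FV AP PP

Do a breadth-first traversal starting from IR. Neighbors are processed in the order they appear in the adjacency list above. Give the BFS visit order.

Visit IR; enqueue ML, GA, OB, BF → queue [ML, GA, OB, BF]
Visit ML; enqueue RN, FV, PW, PP, GZ → queue [GA, OB, BF, RN, FV, PW, PP, GZ]
Visit GA; enqueue OD → queue [OB, BF, RN, FV, PW, PP, GZ, OD]
Visit OB; enqueue VC, WI → queue [BF, RN, FV, PW, PP, GZ, OD, VC, WI]
Visit BF; enqueue CH → queue [RN, FV, PW, PP, GZ, OD, VC, WI, CH]
Visit RN; enqueue AP, PK → queue [FV, PW, PP, GZ, OD, VC, WI, CH, AP, PK]
Visit FV; enqueue ZR → queue [PW, PP, GZ, OD, VC, WI, CH, AP, PK, ZR]
Visit PW → queue [PP, GZ, OD, VC, WI, CH, AP, PK, ZR]
Visit PP → queue [GZ, OD, VC, WI, CH, AP, PK, ZR]
Visit GZ → queue [OD, VC, WI, CH, AP, PK, ZR]
Visit OD → queue [VC, WI, CH, AP, PK, ZR]
Visit VC → queue [WI, CH, AP, PK, ZR]
Visit WI → queue [CH, AP, PK, ZR]
Visit CH; enqueue OU → queue [AP, PK, ZR, OU]
Visit AP → queue [PK, ZR, OU]
Visit PK → queue [ZR, OU]
Visit ZR → queue [OU]
Visit OU → queue []

IR ML GA OB BF RN FV PW PP GZ OD VC WI CH AP PK ZR OU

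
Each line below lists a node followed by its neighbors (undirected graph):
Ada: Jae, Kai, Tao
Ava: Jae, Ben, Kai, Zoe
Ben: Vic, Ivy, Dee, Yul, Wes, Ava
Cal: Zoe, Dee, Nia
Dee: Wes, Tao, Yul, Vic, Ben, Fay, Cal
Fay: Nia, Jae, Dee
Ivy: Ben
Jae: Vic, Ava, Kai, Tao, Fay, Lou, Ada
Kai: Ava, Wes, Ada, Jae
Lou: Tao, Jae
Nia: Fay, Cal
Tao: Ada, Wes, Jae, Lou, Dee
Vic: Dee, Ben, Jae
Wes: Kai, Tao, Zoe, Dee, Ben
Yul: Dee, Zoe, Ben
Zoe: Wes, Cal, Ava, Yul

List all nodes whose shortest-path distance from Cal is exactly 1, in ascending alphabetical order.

Level 0: Cal
Level 1: Dee, Nia, Zoe
Level 2: Ava, Ben, Fay, Tao, Vic, Wes, Yul
Level 3: Ada, Ivy, Jae, Kai, Lou

Dee, Nia, Zoe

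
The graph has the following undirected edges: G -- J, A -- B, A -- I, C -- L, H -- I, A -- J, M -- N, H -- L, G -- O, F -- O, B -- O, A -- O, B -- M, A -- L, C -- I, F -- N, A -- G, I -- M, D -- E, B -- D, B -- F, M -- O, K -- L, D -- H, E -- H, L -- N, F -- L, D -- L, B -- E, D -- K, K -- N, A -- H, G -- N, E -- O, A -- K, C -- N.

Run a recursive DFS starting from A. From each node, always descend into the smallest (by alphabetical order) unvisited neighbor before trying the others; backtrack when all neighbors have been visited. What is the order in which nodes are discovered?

Visit A
A → B
B → D
D → E
E → H
H → I
I → C
C → L
L → F
F → N
N → G
G → J
G → O
O → M
N → K

A → B → D → E → H → I → C → L → F → N → G → J → O → M → K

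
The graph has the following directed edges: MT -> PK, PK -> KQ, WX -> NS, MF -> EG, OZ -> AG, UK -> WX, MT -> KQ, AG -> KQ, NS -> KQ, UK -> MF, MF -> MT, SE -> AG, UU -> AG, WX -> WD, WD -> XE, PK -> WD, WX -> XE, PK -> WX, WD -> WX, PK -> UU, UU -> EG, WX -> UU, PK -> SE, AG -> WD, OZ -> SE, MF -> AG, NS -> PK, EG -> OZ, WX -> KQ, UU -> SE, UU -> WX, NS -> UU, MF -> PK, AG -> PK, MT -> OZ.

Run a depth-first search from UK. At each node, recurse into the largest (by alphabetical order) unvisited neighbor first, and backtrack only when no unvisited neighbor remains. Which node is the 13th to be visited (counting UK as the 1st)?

MF

Visit UK
UK → WX
WX → XE
WX → WD
WX → UU
UU → SE
SE → AG
AG → PK
PK → KQ
UU → EG
EG → OZ
WX → NS
UK → MF
MF → MT

Visit order: UK, WX, XE, WD, UU, SE, AG, PK, KQ, EG, OZ, NS, MF, MT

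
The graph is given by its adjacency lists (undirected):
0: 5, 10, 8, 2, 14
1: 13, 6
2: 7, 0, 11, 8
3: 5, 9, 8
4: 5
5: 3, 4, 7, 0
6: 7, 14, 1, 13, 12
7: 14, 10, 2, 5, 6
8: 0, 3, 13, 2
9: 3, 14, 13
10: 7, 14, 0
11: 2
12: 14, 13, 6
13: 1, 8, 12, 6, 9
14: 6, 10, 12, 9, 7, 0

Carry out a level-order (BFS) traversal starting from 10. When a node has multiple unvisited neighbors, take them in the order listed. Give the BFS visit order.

10 → 7 → 14 → 0 → 2 → 5 → 6 → 12 → 9 → 8 → 11 → 3 → 4 → 1 → 13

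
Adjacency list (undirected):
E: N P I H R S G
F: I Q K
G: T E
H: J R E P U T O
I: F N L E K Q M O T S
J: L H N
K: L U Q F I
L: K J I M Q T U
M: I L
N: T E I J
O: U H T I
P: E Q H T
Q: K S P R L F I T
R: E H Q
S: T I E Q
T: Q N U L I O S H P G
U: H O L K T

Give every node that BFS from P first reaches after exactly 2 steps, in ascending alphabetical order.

Level 0: P
Level 1: E, H, Q, T
Level 2: F, G, I, J, K, L, N, O, R, S, U
Level 3: M

F, G, I, J, K, L, N, O, R, S, U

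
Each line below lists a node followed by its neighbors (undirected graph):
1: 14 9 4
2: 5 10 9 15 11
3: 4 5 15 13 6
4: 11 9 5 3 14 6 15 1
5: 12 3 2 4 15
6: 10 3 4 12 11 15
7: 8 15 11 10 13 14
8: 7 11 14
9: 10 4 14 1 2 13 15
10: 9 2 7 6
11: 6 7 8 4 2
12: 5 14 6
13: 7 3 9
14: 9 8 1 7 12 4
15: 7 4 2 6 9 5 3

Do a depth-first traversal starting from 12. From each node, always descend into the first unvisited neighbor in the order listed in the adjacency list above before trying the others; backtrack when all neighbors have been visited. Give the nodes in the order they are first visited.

12, 5, 3, 4, 11, 6, 10, 9, 14, 8, 7, 15, 2, 13, 1

Visit 12
12 → 5
5 → 3
3 → 4
4 → 11
11 → 6
6 → 10
10 → 9
9 → 14
14 → 8
8 → 7
7 → 15
15 → 2
7 → 13
14 → 1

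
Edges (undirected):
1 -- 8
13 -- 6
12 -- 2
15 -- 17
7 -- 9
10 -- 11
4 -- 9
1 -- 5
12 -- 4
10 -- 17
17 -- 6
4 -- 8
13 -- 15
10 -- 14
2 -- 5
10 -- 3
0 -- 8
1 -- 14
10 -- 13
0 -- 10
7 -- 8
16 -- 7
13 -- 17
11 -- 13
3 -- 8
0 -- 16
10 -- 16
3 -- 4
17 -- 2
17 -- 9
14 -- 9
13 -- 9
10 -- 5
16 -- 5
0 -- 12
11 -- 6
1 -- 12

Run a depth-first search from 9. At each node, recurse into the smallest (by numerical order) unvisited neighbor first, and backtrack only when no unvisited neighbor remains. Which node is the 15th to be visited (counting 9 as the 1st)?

15

Visit 9
9 → 4
4 → 3
3 → 8
8 → 0
0 → 10
10 → 5
5 → 1
1 → 12
12 → 2
2 → 17
17 → 6
6 → 11
11 → 13
13 → 15
1 → 14
5 → 16
16 → 7

Visit order: 9, 4, 3, 8, 0, 10, 5, 1, 12, 2, 17, 6, 11, 13, 15, 14, 16, 7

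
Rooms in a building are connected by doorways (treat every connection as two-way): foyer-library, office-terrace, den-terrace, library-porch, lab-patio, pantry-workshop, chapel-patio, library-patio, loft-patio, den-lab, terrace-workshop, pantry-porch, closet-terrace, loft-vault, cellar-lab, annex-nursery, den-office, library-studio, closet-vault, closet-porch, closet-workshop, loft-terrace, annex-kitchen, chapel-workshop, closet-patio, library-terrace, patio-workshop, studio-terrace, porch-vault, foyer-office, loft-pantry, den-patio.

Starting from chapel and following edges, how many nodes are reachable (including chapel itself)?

16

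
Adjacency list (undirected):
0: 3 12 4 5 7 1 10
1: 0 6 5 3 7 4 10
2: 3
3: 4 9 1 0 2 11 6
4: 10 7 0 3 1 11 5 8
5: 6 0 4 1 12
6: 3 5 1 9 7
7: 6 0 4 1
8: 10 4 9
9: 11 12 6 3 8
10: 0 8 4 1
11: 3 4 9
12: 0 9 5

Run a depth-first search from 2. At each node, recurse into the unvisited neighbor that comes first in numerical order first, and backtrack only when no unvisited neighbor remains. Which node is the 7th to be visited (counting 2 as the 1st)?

6

Visit 2
2 → 3
3 → 0
0 → 1
1 → 4
4 → 5
5 → 6
6 → 7
6 → 9
9 → 8
8 → 10
9 → 11
9 → 12

Visit order: 2, 3, 0, 1, 4, 5, 6, 7, 9, 8, 10, 11, 12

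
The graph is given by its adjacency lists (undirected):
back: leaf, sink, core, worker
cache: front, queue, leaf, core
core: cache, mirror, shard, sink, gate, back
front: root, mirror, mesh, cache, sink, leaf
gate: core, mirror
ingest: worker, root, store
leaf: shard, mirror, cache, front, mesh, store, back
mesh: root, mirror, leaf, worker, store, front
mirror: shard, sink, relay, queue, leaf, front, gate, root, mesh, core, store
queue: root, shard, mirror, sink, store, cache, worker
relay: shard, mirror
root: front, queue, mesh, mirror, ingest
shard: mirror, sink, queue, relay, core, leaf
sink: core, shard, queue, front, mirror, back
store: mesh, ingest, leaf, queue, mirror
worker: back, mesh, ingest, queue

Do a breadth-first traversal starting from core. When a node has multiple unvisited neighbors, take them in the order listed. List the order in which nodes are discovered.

core → cache → mirror → shard → sink → gate → back → front → queue → leaf → relay → root → mesh → store → worker → ingest

Visit core; enqueue cache, mirror, shard, sink, gate, back → queue [cache, mirror, shard, sink, gate, back]
Visit cache; enqueue front, queue, leaf → queue [mirror, shard, sink, gate, back, front, queue, leaf]
Visit mirror; enqueue relay, root, mesh, store → queue [shard, sink, gate, back, front, queue, leaf, relay, root, mesh, store]
Visit shard → queue [sink, gate, back, front, queue, leaf, relay, root, mesh, store]
Visit sink → queue [gate, back, front, queue, leaf, relay, root, mesh, store]
Visit gate → queue [back, front, queue, leaf, relay, root, mesh, store]
Visit back; enqueue worker → queue [front, queue, leaf, relay, root, mesh, store, worker]
Visit front → queue [queue, leaf, relay, root, mesh, store, worker]
Visit queue → queue [leaf, relay, root, mesh, store, worker]
Visit leaf → queue [relay, root, mesh, store, worker]
Visit relay → queue [root, mesh, store, worker]
Visit root; enqueue ingest → queue [mesh, store, worker, ingest]
Visit mesh → queue [store, worker, ingest]
Visit store → queue [worker, ingest]
Visit worker → queue [ingest]
Visit ingest → queue []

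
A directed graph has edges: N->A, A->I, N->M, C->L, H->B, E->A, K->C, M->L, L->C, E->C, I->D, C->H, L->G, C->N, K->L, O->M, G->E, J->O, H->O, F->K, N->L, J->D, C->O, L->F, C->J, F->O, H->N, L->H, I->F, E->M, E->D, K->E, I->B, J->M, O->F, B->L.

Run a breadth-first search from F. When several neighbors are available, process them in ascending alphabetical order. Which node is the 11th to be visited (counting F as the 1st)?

A

Visit F; enqueue K, O → queue [K, O]
Visit K; enqueue C, E, L → queue [O, C, E, L]
Visit O; enqueue M → queue [C, E, L, M]
Visit C; enqueue H, J, N → queue [E, L, M, H, J, N]
Visit E; enqueue A, D → queue [L, M, H, J, N, A, D]
Visit L; enqueue G → queue [M, H, J, N, A, D, G]
Visit M → queue [H, J, N, A, D, G]
Visit H; enqueue B → queue [J, N, A, D, G, B]
Visit J → queue [N, A, D, G, B]
Visit N → queue [A, D, G, B]
Visit A; enqueue I → queue [D, G, B, I]
Visit D → queue [G, B, I]
Visit G → queue [B, I]
Visit B → queue [I]
Visit I → queue []

Visit order: F, K, O, C, E, L, M, H, J, N, A, D, G, B, I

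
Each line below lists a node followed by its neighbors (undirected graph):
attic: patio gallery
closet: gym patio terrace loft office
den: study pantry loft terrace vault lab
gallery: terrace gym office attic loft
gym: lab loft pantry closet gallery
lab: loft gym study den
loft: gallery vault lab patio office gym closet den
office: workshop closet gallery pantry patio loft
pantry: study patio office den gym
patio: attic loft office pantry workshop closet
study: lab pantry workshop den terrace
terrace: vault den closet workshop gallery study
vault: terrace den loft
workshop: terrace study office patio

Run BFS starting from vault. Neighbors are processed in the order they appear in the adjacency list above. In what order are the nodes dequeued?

Visit vault; enqueue terrace, den, loft → queue [terrace, den, loft]
Visit terrace; enqueue closet, workshop, gallery, study → queue [den, loft, closet, workshop, gallery, study]
Visit den; enqueue pantry, lab → queue [loft, closet, workshop, gallery, study, pantry, lab]
Visit loft; enqueue patio, office, gym → queue [closet, workshop, gallery, study, pantry, lab, patio, office, gym]
Visit closet → queue [workshop, gallery, study, pantry, lab, patio, office, gym]
Visit workshop → queue [gallery, study, pantry, lab, patio, office, gym]
Visit gallery; enqueue attic → queue [study, pantry, lab, patio, office, gym, attic]
Visit study → queue [pantry, lab, patio, office, gym, attic]
Visit pantry → queue [lab, patio, office, gym, attic]
Visit lab → queue [patio, office, gym, attic]
Visit patio → queue [office, gym, attic]
Visit office → queue [gym, attic]
Visit gym → queue [attic]
Visit attic → queue []

vault, terrace, den, loft, closet, workshop, gallery, study, pantry, lab, patio, office, gym, attic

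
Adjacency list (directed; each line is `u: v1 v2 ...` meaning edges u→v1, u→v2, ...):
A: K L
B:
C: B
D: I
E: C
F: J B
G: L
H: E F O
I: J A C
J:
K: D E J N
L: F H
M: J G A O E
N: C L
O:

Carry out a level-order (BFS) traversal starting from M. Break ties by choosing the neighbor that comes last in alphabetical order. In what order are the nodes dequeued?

Visit M; enqueue O, J, G, E, A → queue [O, J, G, E, A]
Visit O → queue [J, G, E, A]
Visit J → queue [G, E, A]
Visit G; enqueue L → queue [E, A, L]
Visit E; enqueue C → queue [A, L, C]
Visit A; enqueue K → queue [L, C, K]
Visit L; enqueue H, F → queue [C, K, H, F]
Visit C; enqueue B → queue [K, H, F, B]
Visit K; enqueue N, D → queue [H, F, B, N, D]
Visit H → queue [F, B, N, D]
Visit F → queue [B, N, D]
Visit B → queue [N, D]
Visit N → queue [D]
Visit D; enqueue I → queue [I]
Visit I → queue []

M O J G E A L C K H F B N D I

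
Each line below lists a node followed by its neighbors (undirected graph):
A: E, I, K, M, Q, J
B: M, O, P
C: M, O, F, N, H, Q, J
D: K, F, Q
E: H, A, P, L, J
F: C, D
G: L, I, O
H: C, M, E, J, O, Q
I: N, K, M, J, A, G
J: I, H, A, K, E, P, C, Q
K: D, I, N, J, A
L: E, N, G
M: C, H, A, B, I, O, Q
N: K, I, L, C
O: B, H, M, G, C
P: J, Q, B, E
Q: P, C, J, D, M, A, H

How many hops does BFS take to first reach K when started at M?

Level 0: M
Level 1: A, B, C, H, I, O, Q
Level 2: D, E, F, G, J, K, N, P
Level 3: L
K first appears at level 2.

2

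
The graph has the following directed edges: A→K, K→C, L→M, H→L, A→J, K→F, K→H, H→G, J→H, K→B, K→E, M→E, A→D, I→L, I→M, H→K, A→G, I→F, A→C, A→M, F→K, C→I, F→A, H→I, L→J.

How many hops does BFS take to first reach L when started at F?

3

Level 0: F
Level 1: A, K
Level 2: B, C, D, E, G, H, J, M
Level 3: I, L
L first appears at level 3.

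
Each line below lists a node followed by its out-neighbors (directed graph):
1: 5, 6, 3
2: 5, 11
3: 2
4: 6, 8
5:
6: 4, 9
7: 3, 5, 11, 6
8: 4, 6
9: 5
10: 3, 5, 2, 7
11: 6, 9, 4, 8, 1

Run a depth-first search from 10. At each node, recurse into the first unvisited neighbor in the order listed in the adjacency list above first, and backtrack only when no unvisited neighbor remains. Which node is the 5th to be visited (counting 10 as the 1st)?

Visit 10
10 → 3
3 → 2
2 → 5
2 → 11
11 → 6
6 → 4
4 → 8
6 → 9
11 → 1
10 → 7

Visit order: 10, 3, 2, 5, 11, 6, 4, 8, 9, 1, 7

11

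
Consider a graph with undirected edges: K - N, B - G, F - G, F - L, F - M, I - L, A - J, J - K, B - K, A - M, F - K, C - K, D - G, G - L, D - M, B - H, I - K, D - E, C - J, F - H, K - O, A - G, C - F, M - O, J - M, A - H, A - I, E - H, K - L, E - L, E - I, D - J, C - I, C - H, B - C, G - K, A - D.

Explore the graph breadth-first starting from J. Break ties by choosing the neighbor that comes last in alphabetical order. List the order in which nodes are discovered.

J, M, K, D, C, A, O, F, N, L, I, G, B, E, H

Visit J; enqueue M, K, D, C, A → queue [M, K, D, C, A]
Visit M; enqueue O, F → queue [K, D, C, A, O, F]
Visit K; enqueue N, L, I, G, B → queue [D, C, A, O, F, N, L, I, G, B]
Visit D; enqueue E → queue [C, A, O, F, N, L, I, G, B, E]
Visit C; enqueue H → queue [A, O, F, N, L, I, G, B, E, H]
Visit A → queue [O, F, N, L, I, G, B, E, H]
Visit O → queue [F, N, L, I, G, B, E, H]
Visit F → queue [N, L, I, G, B, E, H]
Visit N → queue [L, I, G, B, E, H]
Visit L → queue [I, G, B, E, H]
Visit I → queue [G, B, E, H]
Visit G → queue [B, E, H]
Visit B → queue [E, H]
Visit E → queue [H]
Visit H → queue []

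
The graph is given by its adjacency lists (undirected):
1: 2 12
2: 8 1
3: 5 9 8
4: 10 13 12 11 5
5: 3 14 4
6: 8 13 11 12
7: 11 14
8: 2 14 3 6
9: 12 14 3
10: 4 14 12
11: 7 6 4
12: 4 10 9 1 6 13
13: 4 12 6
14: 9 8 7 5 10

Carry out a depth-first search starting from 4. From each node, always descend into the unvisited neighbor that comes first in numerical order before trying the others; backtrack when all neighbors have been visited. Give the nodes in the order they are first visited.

4, 5, 3, 8, 2, 1, 12, 6, 11, 7, 14, 9, 10, 13

Visit 4
4 → 5
5 → 3
3 → 8
8 → 2
2 → 1
1 → 12
12 → 6
6 → 11
11 → 7
7 → 14
14 → 9
14 → 10
6 → 13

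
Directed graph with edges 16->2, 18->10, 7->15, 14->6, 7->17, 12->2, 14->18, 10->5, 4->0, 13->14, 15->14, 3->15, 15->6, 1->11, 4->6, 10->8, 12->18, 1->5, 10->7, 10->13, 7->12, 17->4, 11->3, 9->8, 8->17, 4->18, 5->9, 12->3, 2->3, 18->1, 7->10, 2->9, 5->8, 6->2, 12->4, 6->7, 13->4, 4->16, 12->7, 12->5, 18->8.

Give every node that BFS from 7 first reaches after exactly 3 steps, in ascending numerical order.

0, 1, 9, 16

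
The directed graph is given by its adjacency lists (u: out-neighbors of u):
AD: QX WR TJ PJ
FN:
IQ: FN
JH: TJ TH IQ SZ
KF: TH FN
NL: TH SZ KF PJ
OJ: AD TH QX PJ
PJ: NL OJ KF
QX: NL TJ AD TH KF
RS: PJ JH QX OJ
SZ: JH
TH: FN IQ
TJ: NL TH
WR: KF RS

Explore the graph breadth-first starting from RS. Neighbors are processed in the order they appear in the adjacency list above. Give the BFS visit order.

Visit RS; enqueue PJ, JH, QX, OJ → queue [PJ, JH, QX, OJ]
Visit PJ; enqueue NL, KF → queue [JH, QX, OJ, NL, KF]
Visit JH; enqueue TJ, TH, IQ, SZ → queue [QX, OJ, NL, KF, TJ, TH, IQ, SZ]
Visit QX; enqueue AD → queue [OJ, NL, KF, TJ, TH, IQ, SZ, AD]
Visit OJ → queue [NL, KF, TJ, TH, IQ, SZ, AD]
Visit NL → queue [KF, TJ, TH, IQ, SZ, AD]
Visit KF; enqueue FN → queue [TJ, TH, IQ, SZ, AD, FN]
Visit TJ → queue [TH, IQ, SZ, AD, FN]
Visit TH → queue [IQ, SZ, AD, FN]
Visit IQ → queue [SZ, AD, FN]
Visit SZ → queue [AD, FN]
Visit AD; enqueue WR → queue [FN, WR]
Visit FN → queue [WR]
Visit WR → queue []

RS, PJ, JH, QX, OJ, NL, KF, TJ, TH, IQ, SZ, AD, FN, WR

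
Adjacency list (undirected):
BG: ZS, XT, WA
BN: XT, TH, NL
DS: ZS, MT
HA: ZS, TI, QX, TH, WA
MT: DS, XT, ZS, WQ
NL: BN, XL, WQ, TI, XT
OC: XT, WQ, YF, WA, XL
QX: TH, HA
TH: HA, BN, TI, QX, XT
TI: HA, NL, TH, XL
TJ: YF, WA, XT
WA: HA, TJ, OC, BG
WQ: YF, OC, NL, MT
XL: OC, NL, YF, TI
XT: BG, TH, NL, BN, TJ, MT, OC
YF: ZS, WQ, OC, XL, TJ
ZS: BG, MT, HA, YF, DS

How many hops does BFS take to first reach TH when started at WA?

2

Level 0: WA
Level 1: BG, HA, OC, TJ
Level 2: QX, TH, TI, WQ, XL, XT, YF, ZS
Level 3: BN, DS, MT, NL
TH first appears at level 2.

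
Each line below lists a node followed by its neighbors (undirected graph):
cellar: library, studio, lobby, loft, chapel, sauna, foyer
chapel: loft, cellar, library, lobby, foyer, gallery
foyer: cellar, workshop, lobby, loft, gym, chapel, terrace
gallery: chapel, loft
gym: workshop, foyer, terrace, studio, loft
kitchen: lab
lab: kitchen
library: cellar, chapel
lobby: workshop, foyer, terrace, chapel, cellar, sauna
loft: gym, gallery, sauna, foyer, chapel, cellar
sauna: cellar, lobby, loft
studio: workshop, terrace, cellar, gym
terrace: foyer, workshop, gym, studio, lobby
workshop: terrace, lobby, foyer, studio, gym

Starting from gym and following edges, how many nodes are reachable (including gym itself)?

BFS from gym visits: gym, workshop, foyer, terrace, studio, loft, lobby, cellar, chapel, gallery, sauna, library
Reachable nodes: 12 of 14 total.

12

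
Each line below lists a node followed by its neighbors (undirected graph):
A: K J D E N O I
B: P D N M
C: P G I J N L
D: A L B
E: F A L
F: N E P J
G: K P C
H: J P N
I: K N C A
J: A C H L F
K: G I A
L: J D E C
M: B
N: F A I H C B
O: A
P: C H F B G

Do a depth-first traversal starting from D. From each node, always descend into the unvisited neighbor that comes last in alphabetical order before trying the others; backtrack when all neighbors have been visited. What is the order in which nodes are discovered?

Visit D
D → L
L → J
J → H
H → P
P → G
G → K
K → I
I → N
N → F
F → E
E → A
A → O
N → C
N → B
B → M

D, L, J, H, P, G, K, I, N, F, E, A, O, C, B, M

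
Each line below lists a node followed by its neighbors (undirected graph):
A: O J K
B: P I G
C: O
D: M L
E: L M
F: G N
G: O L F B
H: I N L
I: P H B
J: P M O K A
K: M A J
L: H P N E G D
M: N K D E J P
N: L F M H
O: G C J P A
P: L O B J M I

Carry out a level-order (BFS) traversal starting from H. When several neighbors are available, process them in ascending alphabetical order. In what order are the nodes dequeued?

Visit H; enqueue I, L, N → queue [I, L, N]
Visit I; enqueue B, P → queue [L, N, B, P]
Visit L; enqueue D, E, G → queue [N, B, P, D, E, G]
Visit N; enqueue F, M → queue [B, P, D, E, G, F, M]
Visit B → queue [P, D, E, G, F, M]
Visit P; enqueue J, O → queue [D, E, G, F, M, J, O]
Visit D → queue [E, G, F, M, J, O]
Visit E → queue [G, F, M, J, O]
Visit G → queue [F, M, J, O]
Visit F → queue [M, J, O]
Visit M; enqueue K → queue [J, O, K]
Visit J; enqueue A → queue [O, K, A]
Visit O; enqueue C → queue [K, A, C]
Visit K → queue [A, C]
Visit A → queue [C]
Visit C → queue []

H → I → L → N → B → P → D → E → G → F → M → J → O → K → A → C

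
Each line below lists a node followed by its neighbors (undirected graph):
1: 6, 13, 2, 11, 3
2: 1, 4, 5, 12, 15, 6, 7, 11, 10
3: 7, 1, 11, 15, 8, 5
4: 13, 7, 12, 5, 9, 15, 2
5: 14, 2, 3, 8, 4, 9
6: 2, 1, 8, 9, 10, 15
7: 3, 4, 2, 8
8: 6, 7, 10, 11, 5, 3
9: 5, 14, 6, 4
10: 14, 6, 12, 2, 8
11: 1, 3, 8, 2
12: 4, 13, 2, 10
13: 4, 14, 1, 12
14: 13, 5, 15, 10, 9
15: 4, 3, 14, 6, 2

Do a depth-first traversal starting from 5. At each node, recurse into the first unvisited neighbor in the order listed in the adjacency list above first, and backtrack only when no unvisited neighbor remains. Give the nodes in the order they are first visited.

5 → 14 → 13 → 4 → 7 → 3 → 1 → 6 → 2 → 12 → 10 → 8 → 11 → 15 → 9

Visit 5
5 → 14
14 → 13
13 → 4
4 → 7
7 → 3
3 → 1
1 → 6
6 → 2
2 → 12
12 → 10
10 → 8
8 → 11
2 → 15
6 → 9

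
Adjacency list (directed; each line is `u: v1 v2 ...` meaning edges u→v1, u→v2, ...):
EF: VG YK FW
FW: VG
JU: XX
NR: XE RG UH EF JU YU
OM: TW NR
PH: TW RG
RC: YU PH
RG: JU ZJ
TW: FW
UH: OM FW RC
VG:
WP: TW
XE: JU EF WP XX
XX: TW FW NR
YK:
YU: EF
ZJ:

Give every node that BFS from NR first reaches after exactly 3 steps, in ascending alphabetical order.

Level 0: NR
Level 1: EF, JU, RG, UH, XE, YU
Level 2: FW, OM, RC, VG, WP, XX, YK, ZJ
Level 3: PH, TW

PH, TW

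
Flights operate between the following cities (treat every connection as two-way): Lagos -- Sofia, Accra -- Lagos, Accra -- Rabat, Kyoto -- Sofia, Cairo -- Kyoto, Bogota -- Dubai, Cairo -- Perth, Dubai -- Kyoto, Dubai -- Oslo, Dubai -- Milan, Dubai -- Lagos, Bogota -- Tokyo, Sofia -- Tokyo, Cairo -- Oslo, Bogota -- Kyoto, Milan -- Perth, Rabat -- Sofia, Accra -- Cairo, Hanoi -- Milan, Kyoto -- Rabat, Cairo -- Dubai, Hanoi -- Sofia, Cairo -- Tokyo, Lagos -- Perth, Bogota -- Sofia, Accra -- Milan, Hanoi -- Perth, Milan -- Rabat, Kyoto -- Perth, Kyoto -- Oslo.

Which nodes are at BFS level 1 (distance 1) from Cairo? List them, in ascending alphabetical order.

Level 0: Cairo
Level 1: Accra, Dubai, Kyoto, Oslo, Perth, Tokyo
Level 2: Bogota, Hanoi, Lagos, Milan, Rabat, Sofia

Accra, Dubai, Kyoto, Oslo, Perth, Tokyo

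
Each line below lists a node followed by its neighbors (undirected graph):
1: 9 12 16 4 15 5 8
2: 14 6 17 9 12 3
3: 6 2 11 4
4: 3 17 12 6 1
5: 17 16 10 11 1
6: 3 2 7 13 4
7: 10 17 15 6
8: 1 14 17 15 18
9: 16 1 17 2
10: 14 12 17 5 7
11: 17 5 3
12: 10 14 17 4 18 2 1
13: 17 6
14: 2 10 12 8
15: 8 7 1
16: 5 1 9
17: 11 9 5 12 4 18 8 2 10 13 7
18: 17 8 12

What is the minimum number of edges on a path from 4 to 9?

Level 0: 4
Level 1: 1, 3, 6, 12, 17
Level 2: 2, 5, 7, 8, 9, 10, 11, 13, 14, 15, 16, 18
9 first appears at level 2.

2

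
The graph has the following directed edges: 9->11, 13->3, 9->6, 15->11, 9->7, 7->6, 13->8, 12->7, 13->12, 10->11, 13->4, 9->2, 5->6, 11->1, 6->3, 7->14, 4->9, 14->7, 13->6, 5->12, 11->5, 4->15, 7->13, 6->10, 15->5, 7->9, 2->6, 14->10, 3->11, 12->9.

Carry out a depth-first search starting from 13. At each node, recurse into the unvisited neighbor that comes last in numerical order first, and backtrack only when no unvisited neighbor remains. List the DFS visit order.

13 → 12 → 9 → 11 → 5 → 6 → 10 → 3 → 1 → 7 → 14 → 2 → 8 → 4 → 15

Visit 13
13 → 12
12 → 9
9 → 11
11 → 5
5 → 6
6 → 10
6 → 3
11 → 1
9 → 7
7 → 14
9 → 2
13 → 8
13 → 4
4 → 15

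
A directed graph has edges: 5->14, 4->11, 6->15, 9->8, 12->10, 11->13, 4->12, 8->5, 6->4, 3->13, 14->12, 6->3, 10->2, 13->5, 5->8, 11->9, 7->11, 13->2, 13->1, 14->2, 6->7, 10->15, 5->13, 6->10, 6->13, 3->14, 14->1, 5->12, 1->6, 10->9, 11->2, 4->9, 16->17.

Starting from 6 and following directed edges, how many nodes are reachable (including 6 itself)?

BFS from 6 visits: 6, 15, 13, 10, 7, 4, 3, 5, 2, 1, 9, 11, 12, 14, 8
Reachable nodes: 15 of 17 total.

15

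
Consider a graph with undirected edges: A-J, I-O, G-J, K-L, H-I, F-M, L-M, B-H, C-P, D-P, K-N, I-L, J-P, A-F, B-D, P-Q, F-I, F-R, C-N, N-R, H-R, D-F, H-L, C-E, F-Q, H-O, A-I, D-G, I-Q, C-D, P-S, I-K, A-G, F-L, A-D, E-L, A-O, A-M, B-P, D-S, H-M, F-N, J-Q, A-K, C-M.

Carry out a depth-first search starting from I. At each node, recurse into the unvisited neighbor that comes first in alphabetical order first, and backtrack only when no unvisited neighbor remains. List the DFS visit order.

I, A, D, B, H, L, E, C, M, F, N, K, R, Q, J, G, P, S, O

Visit I
I → A
A → D
D → B
B → H
H → L
L → E
E → C
C → M
M → F
F → N
N → K
N → R
F → Q
Q → J
J → G
J → P
P → S
H → O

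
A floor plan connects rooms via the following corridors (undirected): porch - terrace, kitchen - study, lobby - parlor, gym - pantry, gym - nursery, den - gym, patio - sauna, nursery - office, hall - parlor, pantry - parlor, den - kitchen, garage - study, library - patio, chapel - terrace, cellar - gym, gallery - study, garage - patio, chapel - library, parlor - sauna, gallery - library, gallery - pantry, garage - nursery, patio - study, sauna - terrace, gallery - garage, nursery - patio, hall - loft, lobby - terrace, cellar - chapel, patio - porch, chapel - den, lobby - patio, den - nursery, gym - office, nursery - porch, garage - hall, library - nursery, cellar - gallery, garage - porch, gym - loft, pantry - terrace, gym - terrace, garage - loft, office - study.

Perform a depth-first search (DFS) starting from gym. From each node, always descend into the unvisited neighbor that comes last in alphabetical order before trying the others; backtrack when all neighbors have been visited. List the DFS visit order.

Visit gym
gym → terrace
terrace → sauna
sauna → patio
patio → study
study → office
office → nursery
nursery → porch
porch → garage
garage → loft
loft → hall
hall → parlor
parlor → pantry
pantry → gallery
gallery → library
library → chapel
chapel → den
den → kitchen
chapel → cellar
parlor → lobby

gym, terrace, sauna, patio, study, office, nursery, porch, garage, loft, hall, parlor, pantry, gallery, library, chapel, den, kitchen, cellar, lobby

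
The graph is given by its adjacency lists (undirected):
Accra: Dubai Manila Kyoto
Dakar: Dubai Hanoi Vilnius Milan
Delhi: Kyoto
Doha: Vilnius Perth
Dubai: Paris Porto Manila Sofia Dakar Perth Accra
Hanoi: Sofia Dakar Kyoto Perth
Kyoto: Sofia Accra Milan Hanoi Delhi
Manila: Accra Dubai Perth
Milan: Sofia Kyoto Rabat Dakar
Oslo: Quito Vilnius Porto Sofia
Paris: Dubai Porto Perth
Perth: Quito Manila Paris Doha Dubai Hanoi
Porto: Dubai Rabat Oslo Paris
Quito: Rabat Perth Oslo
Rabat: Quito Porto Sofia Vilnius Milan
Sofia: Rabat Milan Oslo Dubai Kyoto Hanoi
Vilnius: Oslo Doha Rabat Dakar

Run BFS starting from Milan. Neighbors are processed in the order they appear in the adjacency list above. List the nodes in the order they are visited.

Visit Milan; enqueue Sofia, Kyoto, Rabat, Dakar → queue [Sofia, Kyoto, Rabat, Dakar]
Visit Sofia; enqueue Oslo, Dubai, Hanoi → queue [Kyoto, Rabat, Dakar, Oslo, Dubai, Hanoi]
Visit Kyoto; enqueue Accra, Delhi → queue [Rabat, Dakar, Oslo, Dubai, Hanoi, Accra, Delhi]
Visit Rabat; enqueue Quito, Porto, Vilnius → queue [Dakar, Oslo, Dubai, Hanoi, Accra, Delhi, Quito, Porto, Vilnius]
Visit Dakar → queue [Oslo, Dubai, Hanoi, Accra, Delhi, Quito, Porto, Vilnius]
Visit Oslo → queue [Dubai, Hanoi, Accra, Delhi, Quito, Porto, Vilnius]
Visit Dubai; enqueue Paris, Manila, Perth → queue [Hanoi, Accra, Delhi, Quito, Porto, Vilnius, Paris, Manila, Perth]
Visit Hanoi → queue [Accra, Delhi, Quito, Porto, Vilnius, Paris, Manila, Perth]
Visit Accra → queue [Delhi, Quito, Porto, Vilnius, Paris, Manila, Perth]
Visit Delhi → queue [Quito, Porto, Vilnius, Paris, Manila, Perth]
Visit Quito → queue [Porto, Vilnius, Paris, Manila, Perth]
Visit Porto → queue [Vilnius, Paris, Manila, Perth]
Visit Vilnius; enqueue Doha → queue [Paris, Manila, Perth, Doha]
Visit Paris → queue [Manila, Perth, Doha]
Visit Manila → queue [Perth, Doha]
Visit Perth → queue [Doha]
Visit Doha → queue []

Milan → Sofia → Kyoto → Rabat → Dakar → Oslo → Dubai → Hanoi → Accra → Delhi → Quito → Porto → Vilnius → Paris → Manila → Perth → Doha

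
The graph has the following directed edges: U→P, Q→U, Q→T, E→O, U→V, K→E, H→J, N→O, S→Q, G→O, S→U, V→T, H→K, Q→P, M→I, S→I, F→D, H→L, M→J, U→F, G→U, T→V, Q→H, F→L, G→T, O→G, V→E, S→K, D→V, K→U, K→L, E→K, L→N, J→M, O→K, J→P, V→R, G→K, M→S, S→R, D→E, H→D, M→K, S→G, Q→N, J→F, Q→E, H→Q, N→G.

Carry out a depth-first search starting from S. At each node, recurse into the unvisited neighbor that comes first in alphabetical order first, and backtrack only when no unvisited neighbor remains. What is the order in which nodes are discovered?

S -> G -> K -> E -> O -> L -> N -> U -> F -> D -> V -> R -> T -> P -> I -> Q -> H -> J -> M

Visit S
S → G
G → K
K → E
E → O
K → L
L → N
K → U
U → F
F → D
D → V
V → R
V → T
U → P
S → I
S → Q
Q → H
H → J
J → M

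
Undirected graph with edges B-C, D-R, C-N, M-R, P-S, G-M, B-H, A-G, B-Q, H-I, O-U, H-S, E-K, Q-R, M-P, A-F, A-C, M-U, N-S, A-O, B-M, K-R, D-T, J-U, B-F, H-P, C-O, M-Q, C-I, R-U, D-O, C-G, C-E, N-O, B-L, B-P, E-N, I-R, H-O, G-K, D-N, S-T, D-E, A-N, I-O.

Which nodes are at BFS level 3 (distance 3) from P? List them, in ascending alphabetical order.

Level 0: P
Level 1: B, H, M, S
Level 2: C, F, G, I, L, N, O, Q, R, T, U
Level 3: A, D, E, J, K

A, D, E, J, K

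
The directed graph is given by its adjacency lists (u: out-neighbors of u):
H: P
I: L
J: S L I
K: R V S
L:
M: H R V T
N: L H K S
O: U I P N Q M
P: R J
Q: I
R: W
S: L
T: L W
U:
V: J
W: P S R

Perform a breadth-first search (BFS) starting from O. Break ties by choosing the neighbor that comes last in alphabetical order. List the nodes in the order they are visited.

Visit O; enqueue U, Q, P, N, M, I → queue [U, Q, P, N, M, I]
Visit U → queue [Q, P, N, M, I]
Visit Q → queue [P, N, M, I]
Visit P; enqueue R, J → queue [N, M, I, R, J]
Visit N; enqueue S, L, K, H → queue [M, I, R, J, S, L, K, H]
Visit M; enqueue V, T → queue [I, R, J, S, L, K, H, V, T]
Visit I → queue [R, J, S, L, K, H, V, T]
Visit R; enqueue W → queue [J, S, L, K, H, V, T, W]
Visit J → queue [S, L, K, H, V, T, W]
Visit S → queue [L, K, H, V, T, W]
Visit L → queue [K, H, V, T, W]
Visit K → queue [H, V, T, W]
Visit H → queue [V, T, W]
Visit V → queue [T, W]
Visit T → queue [W]
Visit W → queue []

O → U → Q → P → N → M → I → R → J → S → L → K → H → V → T → W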